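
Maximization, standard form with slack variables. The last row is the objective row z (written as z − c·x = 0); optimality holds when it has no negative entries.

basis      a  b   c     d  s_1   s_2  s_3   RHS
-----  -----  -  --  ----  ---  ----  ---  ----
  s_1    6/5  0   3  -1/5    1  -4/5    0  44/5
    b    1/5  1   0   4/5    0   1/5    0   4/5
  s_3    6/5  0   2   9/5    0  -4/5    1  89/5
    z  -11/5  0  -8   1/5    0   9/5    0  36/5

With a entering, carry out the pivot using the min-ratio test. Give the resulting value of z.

Ratio test on column a — row 1: (44/5)/(6/5) = 22/3; row 2: (4/5)/(1/5) = 4; row 3: (89/5)/(6/5) = 89/6. Minimum is 4 at row 2 (b leaves); pivot element 1/5.
Pivot on row 2; the z-row RHS becomes 36/5 − (-11/5)·4 = 16.

16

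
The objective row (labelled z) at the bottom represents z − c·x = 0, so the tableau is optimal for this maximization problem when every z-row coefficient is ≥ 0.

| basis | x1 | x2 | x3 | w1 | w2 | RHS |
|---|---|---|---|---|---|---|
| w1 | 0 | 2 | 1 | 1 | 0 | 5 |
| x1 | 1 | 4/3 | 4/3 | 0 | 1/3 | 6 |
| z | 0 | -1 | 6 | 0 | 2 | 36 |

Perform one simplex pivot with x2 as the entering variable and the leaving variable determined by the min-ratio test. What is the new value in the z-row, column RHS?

77/2

Ratio test on column x2 — row 1: 5/2 = 5/2; row 2: 6/(4/3) = 9/2. Minimum is 5/2 at row 1 (w1 leaves); pivot element 2.
Divide row 1 by 2; eliminate column x2 from the other rows.
z-row update in column RHS: 36 − (-1)·(5/2) = 77/2.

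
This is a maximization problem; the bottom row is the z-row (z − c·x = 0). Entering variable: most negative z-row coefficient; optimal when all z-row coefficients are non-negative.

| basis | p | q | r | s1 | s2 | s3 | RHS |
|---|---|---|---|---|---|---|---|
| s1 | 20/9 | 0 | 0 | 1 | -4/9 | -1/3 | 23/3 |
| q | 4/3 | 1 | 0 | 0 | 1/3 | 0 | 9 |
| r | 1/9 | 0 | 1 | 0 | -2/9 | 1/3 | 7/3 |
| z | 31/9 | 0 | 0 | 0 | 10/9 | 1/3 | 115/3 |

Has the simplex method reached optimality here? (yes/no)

Every z-row coefficient is ≥ 0, so the tableau is optimal.

yes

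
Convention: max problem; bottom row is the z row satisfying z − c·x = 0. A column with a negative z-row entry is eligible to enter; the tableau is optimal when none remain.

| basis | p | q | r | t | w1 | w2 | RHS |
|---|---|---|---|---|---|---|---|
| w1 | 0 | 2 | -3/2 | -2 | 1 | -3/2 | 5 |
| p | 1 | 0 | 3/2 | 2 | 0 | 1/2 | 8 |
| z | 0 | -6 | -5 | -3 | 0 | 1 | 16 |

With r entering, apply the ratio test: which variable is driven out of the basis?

p

Column r entries and ratios — w1: -3/2 ≤ 0, skip; p: 8/(3/2) = 16/3.
Smallest ratio is 16/3 in the row of p, so p leaves.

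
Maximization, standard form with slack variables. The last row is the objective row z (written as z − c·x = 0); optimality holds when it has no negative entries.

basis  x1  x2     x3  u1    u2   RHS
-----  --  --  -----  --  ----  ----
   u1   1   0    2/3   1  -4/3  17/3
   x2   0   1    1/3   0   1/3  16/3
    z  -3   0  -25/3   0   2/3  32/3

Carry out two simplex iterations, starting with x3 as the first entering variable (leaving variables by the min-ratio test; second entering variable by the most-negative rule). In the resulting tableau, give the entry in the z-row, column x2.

Ratio test on column x3 — row 1: (17/3)/(2/3) = 17/2; row 2: (16/3)/(1/3) = 16. Minimum is 17/2 at row 1 (u1 leaves); pivot element 2/3.
Divide row 1 by 2/3; eliminate column x3 from the other rows.
Second iteration: most negative z-row entry is -16 in column u2, so u2 enters.
Ratio test on column u2 — row 1: entry -2 ≤ 0; row 2: (5/2)/1 = 5/2. Minimum is 5/2 at row 2 (x2 leaves); pivot element 1.
Divide row 2 by 1; eliminate column u2 from the other rows.
After both pivots, the entry at the z-row, column x2 is 16.

16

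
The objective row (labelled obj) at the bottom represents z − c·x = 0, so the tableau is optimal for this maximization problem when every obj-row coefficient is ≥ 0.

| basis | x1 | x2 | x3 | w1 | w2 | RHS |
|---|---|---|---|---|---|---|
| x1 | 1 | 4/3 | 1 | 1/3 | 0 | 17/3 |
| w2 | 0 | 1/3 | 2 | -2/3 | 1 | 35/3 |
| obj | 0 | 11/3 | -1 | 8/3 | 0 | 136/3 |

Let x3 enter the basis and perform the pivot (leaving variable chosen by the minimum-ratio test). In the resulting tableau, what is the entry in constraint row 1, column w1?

Ratio test on column x3 — row 1: (17/3)/1 = 17/3; row 2: (35/3)/2 = 35/6. Minimum is 17/3 at row 1 (x1 leaves); pivot element 1.
Divide row 1 by 1; eliminate column x3 from the other rows.
In the new row 1, the w1 entry is the old entry divided by the pivot: (1/3)/1 = 1/3.

1/3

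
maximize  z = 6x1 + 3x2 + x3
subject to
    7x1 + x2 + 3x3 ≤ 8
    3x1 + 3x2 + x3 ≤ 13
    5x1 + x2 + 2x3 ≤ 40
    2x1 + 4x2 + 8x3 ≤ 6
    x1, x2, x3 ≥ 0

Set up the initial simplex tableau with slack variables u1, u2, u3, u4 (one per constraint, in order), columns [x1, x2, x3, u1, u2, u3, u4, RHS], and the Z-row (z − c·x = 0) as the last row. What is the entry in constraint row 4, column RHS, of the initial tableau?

The RHS of constraint 4 is b_4 = 6.

6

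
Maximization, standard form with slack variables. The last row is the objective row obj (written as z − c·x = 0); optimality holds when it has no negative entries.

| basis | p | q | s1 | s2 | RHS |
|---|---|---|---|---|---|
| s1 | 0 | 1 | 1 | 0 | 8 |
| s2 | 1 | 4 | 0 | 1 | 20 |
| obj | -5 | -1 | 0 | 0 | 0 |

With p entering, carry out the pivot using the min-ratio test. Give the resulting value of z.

100

Ratio test on column p — row 1: entry 0 ≤ 0; row 2: 20/1 = 20. Minimum is 20 at row 2 (s2 leaves); pivot element 1.
Pivot on row 2; the obj-row RHS becomes 0 − (-5)·20 = 100.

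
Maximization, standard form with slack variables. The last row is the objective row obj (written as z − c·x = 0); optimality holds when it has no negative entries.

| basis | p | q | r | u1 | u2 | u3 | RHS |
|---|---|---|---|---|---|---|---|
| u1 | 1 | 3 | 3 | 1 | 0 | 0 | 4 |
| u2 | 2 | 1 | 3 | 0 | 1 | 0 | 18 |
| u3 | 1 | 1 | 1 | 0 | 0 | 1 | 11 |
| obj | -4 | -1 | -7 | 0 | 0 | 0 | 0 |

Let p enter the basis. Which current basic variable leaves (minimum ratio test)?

u1

Column p entries and ratios — u1: 4/1 = 4; u2: 18/2 = 9; u3: 11/1 = 11.
Smallest ratio is 4 in the row of u1, so u1 leaves.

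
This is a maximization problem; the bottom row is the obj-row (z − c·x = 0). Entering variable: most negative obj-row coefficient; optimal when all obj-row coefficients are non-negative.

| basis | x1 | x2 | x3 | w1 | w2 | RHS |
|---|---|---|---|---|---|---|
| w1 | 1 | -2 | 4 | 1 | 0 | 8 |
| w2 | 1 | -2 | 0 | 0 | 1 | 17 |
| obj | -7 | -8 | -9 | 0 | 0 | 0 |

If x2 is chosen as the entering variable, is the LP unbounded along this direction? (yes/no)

Every constraint-row entry in column x2 is ≤ 0, so increasing x2 is unbounded.

yes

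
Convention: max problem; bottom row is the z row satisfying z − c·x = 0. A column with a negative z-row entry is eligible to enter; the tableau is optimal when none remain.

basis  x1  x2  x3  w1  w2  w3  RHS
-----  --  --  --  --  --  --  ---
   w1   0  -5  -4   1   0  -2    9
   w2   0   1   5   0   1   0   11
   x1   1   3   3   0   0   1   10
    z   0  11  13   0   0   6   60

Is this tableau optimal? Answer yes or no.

yes

Every z-row coefficient is ≥ 0, so the tableau is optimal.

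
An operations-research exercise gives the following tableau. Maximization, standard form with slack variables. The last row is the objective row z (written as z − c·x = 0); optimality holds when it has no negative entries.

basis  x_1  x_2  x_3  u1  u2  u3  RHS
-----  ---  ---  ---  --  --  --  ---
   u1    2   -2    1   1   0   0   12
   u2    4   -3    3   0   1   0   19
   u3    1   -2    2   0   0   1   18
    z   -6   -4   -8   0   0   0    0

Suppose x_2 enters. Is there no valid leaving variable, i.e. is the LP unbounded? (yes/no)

yes

Every constraint-row entry in column x_2 is ≤ 0, so increasing x_2 is unbounded.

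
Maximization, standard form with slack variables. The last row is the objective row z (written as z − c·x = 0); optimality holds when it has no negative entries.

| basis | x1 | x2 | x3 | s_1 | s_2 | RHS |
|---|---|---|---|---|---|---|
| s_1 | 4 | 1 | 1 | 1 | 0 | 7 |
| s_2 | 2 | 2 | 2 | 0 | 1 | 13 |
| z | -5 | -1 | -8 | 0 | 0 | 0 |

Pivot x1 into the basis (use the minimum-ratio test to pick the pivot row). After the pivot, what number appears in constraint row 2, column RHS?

19/2

Ratio test on column x1 — row 1: 7/4 = 7/4; row 2: 13/2 = 13/2. Minimum is 7/4 at row 1 (s_1 leaves); pivot element 4.
Divide row 1 by 4; eliminate column x1 from the other rows.
Row 2 update in column RHS: 13 − 2·(7/4) = 19/2.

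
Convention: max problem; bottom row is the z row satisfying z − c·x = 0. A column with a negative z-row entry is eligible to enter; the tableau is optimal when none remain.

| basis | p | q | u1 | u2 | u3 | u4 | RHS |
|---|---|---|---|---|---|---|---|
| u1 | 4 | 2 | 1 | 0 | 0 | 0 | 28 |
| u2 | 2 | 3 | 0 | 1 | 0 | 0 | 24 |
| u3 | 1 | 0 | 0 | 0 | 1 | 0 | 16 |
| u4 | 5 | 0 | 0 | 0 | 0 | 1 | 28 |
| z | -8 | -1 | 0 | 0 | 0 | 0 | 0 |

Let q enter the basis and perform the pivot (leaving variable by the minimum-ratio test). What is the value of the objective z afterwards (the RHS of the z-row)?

8

Ratio test on column q — row 1: 28/2 = 14; row 2: 24/3 = 8; row 3: entry 0 ≤ 0; row 4: entry 0 ≤ 0. Minimum is 8 at row 2 (u2 leaves); pivot element 3.
Pivot on row 2; the z-row RHS becomes 0 − (-1)·8 = 8.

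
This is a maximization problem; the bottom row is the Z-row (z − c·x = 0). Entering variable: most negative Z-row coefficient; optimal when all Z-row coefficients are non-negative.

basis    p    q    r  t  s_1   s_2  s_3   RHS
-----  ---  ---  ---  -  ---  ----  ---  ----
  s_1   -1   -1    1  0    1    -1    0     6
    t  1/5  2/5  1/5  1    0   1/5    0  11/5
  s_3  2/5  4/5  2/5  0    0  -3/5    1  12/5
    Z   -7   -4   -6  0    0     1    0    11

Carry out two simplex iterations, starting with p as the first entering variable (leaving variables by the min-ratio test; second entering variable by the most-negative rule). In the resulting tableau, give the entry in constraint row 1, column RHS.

17

Ratio test on column p — row 1: entry -1 ≤ 0; row 2: (11/5)/(1/5) = 11; row 3: (12/5)/(2/5) = 6. Minimum is 6 at row 3 (s_3 leaves); pivot element 2/5.
Divide row 3 by 2/5; eliminate column p from the other rows.
Second iteration: most negative Z-row entry is -19/2 in column s_2, so s_2 enters.
Ratio test on column s_2 — row 1: entry -5/2 ≤ 0; row 2: 1/(1/2) = 2; row 3: entry -3/2 ≤ 0. Minimum is 2 at row 2 (t leaves); pivot element 1/2.
Divide row 2 by 1/2; eliminate column s_2 from the other rows.
After both pivots, the entry at constraint row 1, column RHS is 17.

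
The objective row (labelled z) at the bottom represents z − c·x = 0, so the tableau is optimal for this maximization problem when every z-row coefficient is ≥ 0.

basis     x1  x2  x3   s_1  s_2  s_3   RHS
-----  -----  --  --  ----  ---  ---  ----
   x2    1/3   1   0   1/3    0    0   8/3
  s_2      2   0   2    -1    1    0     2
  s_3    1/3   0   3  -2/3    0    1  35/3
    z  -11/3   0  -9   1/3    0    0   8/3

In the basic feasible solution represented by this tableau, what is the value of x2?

8/3

x2 is basic (row 1); its value is the RHS of that row, 8/3.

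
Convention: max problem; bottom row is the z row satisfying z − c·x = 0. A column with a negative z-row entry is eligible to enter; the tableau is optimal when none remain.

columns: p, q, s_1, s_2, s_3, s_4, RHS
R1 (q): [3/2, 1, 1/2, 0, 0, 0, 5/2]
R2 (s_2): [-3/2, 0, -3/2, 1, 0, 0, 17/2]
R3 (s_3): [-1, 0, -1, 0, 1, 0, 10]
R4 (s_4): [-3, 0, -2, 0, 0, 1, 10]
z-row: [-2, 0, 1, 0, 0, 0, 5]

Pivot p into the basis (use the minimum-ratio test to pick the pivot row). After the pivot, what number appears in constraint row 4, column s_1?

Ratio test on column p — row 1: (5/2)/(3/2) = 5/3; row 2: entry -3/2 ≤ 0; row 3: entry -1 ≤ 0; row 4: entry -3 ≤ 0. Minimum is 5/3 at row 1 (q leaves); pivot element 3/2.
Divide row 1 by 3/2; eliminate column p from the other rows.
Row 4 update in column s_1: -2 − (-3)·(1/3) = -1.

-1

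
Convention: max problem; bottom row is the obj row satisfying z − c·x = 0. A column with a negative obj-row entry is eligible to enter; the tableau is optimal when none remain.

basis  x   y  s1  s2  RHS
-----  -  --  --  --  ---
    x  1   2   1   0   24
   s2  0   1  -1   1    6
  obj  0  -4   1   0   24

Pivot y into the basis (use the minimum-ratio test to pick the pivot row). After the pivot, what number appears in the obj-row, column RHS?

48

Ratio test on column y — row 1: 24/2 = 12; row 2: 6/1 = 6. Minimum is 6 at row 2 (s2 leaves); pivot element 1.
Divide row 2 by 1; eliminate column y from the other rows.
obj-row update in column RHS: 24 − (-4)·6 = 48.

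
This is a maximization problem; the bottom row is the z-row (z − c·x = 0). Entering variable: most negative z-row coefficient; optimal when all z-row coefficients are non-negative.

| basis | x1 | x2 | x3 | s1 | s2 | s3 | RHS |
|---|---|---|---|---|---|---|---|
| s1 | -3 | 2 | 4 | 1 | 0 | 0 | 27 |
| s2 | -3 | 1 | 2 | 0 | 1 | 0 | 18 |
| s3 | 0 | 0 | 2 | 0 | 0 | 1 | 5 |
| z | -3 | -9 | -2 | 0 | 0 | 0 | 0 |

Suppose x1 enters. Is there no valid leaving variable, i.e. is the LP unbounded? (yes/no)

Every constraint-row entry in column x1 is ≤ 0, so increasing x1 is unbounded.

yes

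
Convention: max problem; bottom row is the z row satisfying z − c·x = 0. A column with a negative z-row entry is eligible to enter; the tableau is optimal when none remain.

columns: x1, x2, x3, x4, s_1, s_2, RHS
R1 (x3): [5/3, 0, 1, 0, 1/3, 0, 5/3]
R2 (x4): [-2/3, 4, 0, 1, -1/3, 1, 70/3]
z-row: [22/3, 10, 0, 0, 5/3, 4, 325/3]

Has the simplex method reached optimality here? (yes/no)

Every z-row coefficient is ≥ 0, so the tableau is optimal.

yes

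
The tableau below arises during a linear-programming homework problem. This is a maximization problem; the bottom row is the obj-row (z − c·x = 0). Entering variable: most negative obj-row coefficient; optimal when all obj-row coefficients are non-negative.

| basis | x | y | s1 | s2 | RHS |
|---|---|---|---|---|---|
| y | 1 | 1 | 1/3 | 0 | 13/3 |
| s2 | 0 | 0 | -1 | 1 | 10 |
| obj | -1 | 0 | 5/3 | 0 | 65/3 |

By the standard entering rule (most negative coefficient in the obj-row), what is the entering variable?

Negative obj-row entries: x: -1.
The most negative is -1 in column x, so x enters.

x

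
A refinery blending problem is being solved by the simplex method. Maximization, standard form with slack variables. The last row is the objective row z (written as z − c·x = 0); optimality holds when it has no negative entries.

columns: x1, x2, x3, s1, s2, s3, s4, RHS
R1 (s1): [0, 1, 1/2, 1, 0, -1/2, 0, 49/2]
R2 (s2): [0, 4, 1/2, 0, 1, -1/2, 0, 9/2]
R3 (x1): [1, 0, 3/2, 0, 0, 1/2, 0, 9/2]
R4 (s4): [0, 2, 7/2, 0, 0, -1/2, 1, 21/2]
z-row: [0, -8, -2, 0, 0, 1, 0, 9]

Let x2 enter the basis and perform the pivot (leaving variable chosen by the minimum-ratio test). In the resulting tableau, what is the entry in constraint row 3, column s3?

Ratio test on column x2 — row 1: (49/2)/1 = 49/2; row 2: (9/2)/4 = 9/8; row 3: entry 0 ≤ 0; row 4: (21/2)/2 = 21/4. Minimum is 9/8 at row 2 (s2 leaves); pivot element 4.
Divide row 2 by 4; eliminate column x2 from the other rows.
Row 3 update in column s3: 1/2 − 0·(-1/8) = 1/2.

1/2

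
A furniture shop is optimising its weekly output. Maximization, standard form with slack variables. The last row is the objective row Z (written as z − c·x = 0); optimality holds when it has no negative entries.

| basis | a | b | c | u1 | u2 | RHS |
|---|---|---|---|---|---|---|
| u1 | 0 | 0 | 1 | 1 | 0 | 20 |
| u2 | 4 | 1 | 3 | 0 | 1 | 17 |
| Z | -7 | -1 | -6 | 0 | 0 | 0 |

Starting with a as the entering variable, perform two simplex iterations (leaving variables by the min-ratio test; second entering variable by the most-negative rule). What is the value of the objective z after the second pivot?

34

Ratio test on column a — row 1: entry 0 ≤ 0; row 2: 17/4 = 17/4. Minimum is 17/4 at row 2 (u2 leaves); pivot element 4.
Pivot on row 2; the Z-row RHS becomes 0 − (-7)·(17/4) = 119/4.
Next entering variable (most negative Z-row entry -3/4): c.
Ratio test on column c — row 1: 20/1 = 20; row 2: (17/4)/(3/4) = 17/3. Minimum is 17/3 at row 2 (a leaves); pivot element 3/4.
After the second pivot the Z-row RHS is 119/4 − (-3/4)·(17/3) = 34.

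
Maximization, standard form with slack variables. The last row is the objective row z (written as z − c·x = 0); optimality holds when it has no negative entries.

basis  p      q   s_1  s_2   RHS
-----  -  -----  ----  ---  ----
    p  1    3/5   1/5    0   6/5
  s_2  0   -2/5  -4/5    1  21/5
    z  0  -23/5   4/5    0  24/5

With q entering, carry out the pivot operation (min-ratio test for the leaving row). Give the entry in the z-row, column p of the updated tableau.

Ratio test on column q — row 1: (6/5)/(3/5) = 2; row 2: entry -2/5 ≤ 0. Minimum is 2 at row 1 (p leaves); pivot element 3/5.
Divide row 1 by 3/5; eliminate column q from the other rows.
z-row update in column p: 0 − (-23/5)·(5/3) = 23/3.

23/3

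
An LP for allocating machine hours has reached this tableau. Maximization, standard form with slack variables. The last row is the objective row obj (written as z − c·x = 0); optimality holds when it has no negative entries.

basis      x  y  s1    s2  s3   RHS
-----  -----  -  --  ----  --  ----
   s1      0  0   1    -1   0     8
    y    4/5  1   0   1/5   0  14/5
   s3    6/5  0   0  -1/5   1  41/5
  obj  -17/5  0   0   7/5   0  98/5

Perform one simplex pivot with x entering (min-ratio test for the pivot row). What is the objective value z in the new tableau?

63/2

Ratio test on column x — row 1: entry 0 ≤ 0; row 2: (14/5)/(4/5) = 7/2; row 3: (41/5)/(6/5) = 41/6. Minimum is 7/2 at row 2 (y leaves); pivot element 4/5.
Pivot on row 2; the obj-row RHS becomes 98/5 − (-17/5)·(7/2) = 63/2.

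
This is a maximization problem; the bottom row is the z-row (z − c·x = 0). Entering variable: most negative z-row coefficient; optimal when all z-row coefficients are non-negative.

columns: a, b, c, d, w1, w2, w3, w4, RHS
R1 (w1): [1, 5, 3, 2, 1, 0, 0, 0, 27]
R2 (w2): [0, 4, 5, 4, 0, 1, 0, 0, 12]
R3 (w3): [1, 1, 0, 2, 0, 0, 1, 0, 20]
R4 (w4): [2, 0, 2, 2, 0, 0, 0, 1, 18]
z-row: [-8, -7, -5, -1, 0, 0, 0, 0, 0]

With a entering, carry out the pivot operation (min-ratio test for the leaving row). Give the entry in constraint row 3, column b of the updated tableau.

Ratio test on column a — row 1: 27/1 = 27; row 2: entry 0 ≤ 0; row 3: 20/1 = 20; row 4: 18/2 = 9. Minimum is 9 at row 4 (w4 leaves); pivot element 2.
Divide row 4 by 2; eliminate column a from the other rows.
Row 3 update in column b: 1 − 1·0 = 1.

1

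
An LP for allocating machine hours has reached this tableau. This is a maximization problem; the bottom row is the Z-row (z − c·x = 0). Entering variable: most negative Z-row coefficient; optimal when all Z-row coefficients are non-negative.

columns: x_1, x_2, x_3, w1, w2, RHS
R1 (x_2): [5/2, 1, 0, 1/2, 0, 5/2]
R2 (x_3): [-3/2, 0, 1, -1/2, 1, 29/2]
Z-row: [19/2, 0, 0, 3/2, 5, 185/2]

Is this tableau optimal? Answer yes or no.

Every Z-row coefficient is ≥ 0, so the tableau is optimal.

yes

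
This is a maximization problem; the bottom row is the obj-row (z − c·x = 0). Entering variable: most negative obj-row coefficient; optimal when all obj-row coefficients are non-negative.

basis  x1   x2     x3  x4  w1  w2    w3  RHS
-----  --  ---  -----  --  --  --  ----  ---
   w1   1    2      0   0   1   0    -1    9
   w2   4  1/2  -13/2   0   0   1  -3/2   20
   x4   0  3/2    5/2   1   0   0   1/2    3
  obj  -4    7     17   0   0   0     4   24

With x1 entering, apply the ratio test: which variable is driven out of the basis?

Column x1 entries and ratios — w1: 9/1 = 9; w2: 20/4 = 5; x4: 0 ≤ 0, skip.
Smallest ratio is 5 in the row of w2, so w2 leaves.

w2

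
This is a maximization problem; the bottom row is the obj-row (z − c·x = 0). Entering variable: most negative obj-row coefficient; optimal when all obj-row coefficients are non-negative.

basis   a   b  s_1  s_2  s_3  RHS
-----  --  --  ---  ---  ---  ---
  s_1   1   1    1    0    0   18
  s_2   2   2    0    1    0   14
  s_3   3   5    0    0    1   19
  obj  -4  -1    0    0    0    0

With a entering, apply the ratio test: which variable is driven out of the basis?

s_3

Column a entries and ratios — s_1: 18/1 = 18; s_2: 14/2 = 7; s_3: 19/3 = 19/3.
Smallest ratio is 19/3 in the row of s_3, so s_3 leaves.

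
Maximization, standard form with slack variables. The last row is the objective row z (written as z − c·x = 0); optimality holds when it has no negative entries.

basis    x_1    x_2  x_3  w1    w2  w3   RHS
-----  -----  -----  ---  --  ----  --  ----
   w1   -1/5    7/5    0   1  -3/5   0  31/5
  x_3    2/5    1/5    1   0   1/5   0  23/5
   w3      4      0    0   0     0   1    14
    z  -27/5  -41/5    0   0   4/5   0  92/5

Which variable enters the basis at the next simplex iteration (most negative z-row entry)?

x_2

Negative z-row entries: x_1: -27/5, x_2: -41/5.
The most negative is -41/5 in column x_2, so x_2 enters.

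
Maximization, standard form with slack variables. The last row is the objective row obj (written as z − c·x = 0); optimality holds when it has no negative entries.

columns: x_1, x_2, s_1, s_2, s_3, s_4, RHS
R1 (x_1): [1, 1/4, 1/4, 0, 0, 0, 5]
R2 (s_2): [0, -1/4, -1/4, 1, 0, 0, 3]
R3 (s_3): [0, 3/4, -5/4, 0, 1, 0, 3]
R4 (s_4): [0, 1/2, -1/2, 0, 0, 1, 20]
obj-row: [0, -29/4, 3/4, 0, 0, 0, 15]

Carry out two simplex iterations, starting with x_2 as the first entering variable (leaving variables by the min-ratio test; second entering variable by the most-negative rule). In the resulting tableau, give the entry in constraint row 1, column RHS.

6

Ratio test on column x_2 — row 1: 5/(1/4) = 20; row 2: entry -1/4 ≤ 0; row 3: 3/(3/4) = 4; row 4: 20/(1/2) = 40. Minimum is 4 at row 3 (s_3 leaves); pivot element 3/4.
Divide row 3 by 3/4; eliminate column x_2 from the other rows.
Second iteration: most negative obj-row entry is -34/3 in column s_1, so s_1 enters.
Ratio test on column s_1 — row 1: 4/(2/3) = 6; row 2: entry -2/3 ≤ 0; row 3: entry -5/3 ≤ 0; row 4: 18/(1/3) = 54. Minimum is 6 at row 1 (x_1 leaves); pivot element 2/3.
Divide row 1 by 2/3; eliminate column s_1 from the other rows.
After both pivots, the entry at constraint row 1, column RHS is 6.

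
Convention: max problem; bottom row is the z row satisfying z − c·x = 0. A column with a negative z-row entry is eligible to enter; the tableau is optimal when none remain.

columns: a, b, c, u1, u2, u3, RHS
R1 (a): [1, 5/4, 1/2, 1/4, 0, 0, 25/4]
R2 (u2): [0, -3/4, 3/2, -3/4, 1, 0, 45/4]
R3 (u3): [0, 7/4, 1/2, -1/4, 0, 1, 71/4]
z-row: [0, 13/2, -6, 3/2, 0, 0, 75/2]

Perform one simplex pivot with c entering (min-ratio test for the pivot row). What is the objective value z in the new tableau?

165/2

Ratio test on column c — row 1: (25/4)/(1/2) = 25/2; row 2: (45/4)/(3/2) = 15/2; row 3: (71/4)/(1/2) = 71/2. Minimum is 15/2 at row 2 (u2 leaves); pivot element 3/2.
Pivot on row 2; the z-row RHS becomes 75/2 − (-6)·(15/2) = 165/2.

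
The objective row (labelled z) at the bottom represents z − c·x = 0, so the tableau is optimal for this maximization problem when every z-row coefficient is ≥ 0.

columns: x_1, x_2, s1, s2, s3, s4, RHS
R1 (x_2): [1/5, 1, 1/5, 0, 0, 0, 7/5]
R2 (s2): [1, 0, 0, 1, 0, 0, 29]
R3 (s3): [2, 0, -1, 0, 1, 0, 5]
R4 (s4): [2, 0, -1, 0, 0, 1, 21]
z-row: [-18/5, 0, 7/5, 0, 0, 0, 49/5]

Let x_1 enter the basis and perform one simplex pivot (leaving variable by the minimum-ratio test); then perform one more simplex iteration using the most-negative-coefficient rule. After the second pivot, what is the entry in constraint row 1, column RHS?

Ratio test on column x_1 — row 1: (7/5)/(1/5) = 7; row 2: 29/1 = 29; row 3: 5/2 = 5/2; row 4: 21/2 = 21/2. Minimum is 5/2 at row 3 (s3 leaves); pivot element 2.
Divide row 3 by 2; eliminate column x_1 from the other rows.
Second iteration: most negative z-row entry is -2/5 in column s1, so s1 enters.
Ratio test on column s1 — row 1: (9/10)/(3/10) = 3; row 2: (53/2)/(1/2) = 53; row 3: entry -1/2 ≤ 0; row 4: entry 0 ≤ 0. Minimum is 3 at row 1 (x_2 leaves); pivot element 3/10.
Divide row 1 by 3/10; eliminate column s1 from the other rows.
After both pivots, the entry at constraint row 1, column RHS is 3.

3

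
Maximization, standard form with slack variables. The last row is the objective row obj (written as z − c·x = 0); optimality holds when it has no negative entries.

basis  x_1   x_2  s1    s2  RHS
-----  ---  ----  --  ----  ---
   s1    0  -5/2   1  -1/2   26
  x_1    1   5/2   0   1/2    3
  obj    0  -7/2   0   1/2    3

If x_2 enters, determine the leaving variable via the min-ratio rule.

x_1

Column x_2 entries and ratios — s1: -5/2 ≤ 0, skip; x_1: 3/(5/2) = 6/5.
Smallest ratio is 6/5 in the row of x_1, so x_1 leaves.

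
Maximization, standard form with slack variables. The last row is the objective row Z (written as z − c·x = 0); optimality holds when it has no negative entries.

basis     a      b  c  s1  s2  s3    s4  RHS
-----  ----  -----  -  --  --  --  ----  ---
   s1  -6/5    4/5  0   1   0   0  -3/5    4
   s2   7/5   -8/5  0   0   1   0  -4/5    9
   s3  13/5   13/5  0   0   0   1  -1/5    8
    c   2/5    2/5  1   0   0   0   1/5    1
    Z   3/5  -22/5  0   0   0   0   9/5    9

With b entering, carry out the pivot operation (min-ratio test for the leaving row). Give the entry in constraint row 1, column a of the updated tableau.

-2

Ratio test on column b — row 1: 4/(4/5) = 5; row 2: entry -8/5 ≤ 0; row 3: 8/(13/5) = 40/13; row 4: 1/(2/5) = 5/2. Minimum is 5/2 at row 4 (c leaves); pivot element 2/5.
Divide row 4 by 2/5; eliminate column b from the other rows.
Row 1 update in column a: -6/5 − (4/5)·1 = -2.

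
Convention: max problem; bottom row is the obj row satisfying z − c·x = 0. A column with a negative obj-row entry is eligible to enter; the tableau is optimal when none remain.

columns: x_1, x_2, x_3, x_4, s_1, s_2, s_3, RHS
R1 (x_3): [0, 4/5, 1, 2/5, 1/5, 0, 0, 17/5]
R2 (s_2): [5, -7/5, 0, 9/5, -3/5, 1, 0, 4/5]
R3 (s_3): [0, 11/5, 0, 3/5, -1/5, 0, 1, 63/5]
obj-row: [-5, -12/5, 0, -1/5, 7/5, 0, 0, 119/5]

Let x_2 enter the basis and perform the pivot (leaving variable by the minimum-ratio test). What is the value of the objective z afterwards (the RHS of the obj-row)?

Ratio test on column x_2 — row 1: (17/5)/(4/5) = 17/4; row 2: entry -7/5 ≤ 0; row 3: (63/5)/(11/5) = 63/11. Minimum is 17/4 at row 1 (x_3 leaves); pivot element 4/5.
Pivot on row 1; the obj-row RHS becomes 119/5 − (-12/5)·(17/4) = 34.

34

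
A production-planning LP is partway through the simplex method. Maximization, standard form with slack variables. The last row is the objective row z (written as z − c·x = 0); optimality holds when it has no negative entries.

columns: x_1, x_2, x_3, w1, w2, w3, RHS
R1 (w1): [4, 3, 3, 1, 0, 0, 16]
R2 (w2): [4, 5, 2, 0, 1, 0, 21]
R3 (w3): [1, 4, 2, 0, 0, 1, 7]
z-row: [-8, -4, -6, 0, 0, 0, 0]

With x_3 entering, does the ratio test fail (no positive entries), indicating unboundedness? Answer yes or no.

no

Column x_3 has positive entries in row(s) 1, 2, 3, so the ratio test bounds it — not unbounded.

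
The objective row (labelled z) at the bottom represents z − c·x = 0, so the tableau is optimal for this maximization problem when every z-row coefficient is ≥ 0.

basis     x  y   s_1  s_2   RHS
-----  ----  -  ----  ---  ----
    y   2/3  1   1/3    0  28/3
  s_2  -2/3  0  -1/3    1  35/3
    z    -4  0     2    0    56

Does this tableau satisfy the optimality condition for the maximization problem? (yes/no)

no

The z-row has a negative entry -4 in column x, so it is not optimal.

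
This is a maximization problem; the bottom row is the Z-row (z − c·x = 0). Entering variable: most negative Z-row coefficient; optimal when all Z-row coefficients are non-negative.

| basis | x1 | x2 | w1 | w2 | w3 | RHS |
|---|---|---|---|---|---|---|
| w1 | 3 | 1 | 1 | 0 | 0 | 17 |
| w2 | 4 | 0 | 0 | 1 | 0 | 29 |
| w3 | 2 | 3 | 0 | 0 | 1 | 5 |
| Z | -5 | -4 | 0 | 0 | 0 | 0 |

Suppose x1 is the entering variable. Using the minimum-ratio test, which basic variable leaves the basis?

Column x1 entries and ratios — w1: 17/3 = 17/3; w2: 29/4 = 29/4; w3: 5/2 = 5/2.
Smallest ratio is 5/2 in the row of w3, so w3 leaves.

w3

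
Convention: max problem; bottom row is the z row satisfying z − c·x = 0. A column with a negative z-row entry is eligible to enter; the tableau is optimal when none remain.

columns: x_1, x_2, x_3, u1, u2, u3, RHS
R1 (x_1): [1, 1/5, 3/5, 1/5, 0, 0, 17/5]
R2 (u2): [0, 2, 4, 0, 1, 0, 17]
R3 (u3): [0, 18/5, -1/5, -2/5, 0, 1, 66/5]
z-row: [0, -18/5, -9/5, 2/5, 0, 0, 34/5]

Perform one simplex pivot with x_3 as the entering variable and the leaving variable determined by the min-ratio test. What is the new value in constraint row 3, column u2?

1/20

Ratio test on column x_3 — row 1: (17/5)/(3/5) = 17/3; row 2: 17/4 = 17/4; row 3: entry -1/5 ≤ 0. Minimum is 17/4 at row 2 (u2 leaves); pivot element 4.
Divide row 2 by 4; eliminate column x_3 from the other rows.
Row 3 update in column u2: 0 − (-1/5)·(1/4) = 1/20.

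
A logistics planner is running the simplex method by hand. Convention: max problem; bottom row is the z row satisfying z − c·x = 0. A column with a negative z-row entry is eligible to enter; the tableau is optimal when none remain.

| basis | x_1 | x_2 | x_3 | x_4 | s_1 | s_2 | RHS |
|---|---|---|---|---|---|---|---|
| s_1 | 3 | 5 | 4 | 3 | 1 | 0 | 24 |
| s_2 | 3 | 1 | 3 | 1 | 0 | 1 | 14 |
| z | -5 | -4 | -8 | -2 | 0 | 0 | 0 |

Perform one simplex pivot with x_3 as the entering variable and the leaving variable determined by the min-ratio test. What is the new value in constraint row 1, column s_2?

Ratio test on column x_3 — row 1: 24/4 = 6; row 2: 14/3 = 14/3. Minimum is 14/3 at row 2 (s_2 leaves); pivot element 3.
Divide row 2 by 3; eliminate column x_3 from the other rows.
Row 1 update in column s_2: 0 − 4·(1/3) = -4/3.

-4/3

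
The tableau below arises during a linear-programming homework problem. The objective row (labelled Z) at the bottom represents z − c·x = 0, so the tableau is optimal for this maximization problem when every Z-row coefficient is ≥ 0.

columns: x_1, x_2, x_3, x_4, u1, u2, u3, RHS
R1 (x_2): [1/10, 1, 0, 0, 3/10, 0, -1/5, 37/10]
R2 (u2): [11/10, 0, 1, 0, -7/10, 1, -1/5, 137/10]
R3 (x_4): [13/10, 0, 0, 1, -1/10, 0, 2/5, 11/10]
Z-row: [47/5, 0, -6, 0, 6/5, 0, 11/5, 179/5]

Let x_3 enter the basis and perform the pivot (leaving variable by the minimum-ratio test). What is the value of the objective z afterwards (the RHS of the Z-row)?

118

Ratio test on column x_3 — row 1: entry 0 ≤ 0; row 2: (137/10)/1 = 137/10; row 3: entry 0 ≤ 0. Minimum is 137/10 at row 2 (u2 leaves); pivot element 1.
Pivot on row 2; the Z-row RHS becomes 179/5 − (-6)·(137/10) = 118.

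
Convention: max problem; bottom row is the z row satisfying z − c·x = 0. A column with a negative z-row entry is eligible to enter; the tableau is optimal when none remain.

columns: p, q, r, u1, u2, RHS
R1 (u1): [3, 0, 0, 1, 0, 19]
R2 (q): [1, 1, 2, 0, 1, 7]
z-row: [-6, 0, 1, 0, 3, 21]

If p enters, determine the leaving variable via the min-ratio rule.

Column p entries and ratios — u1: 19/3 = 19/3; q: 7/1 = 7.
Smallest ratio is 19/3 in the row of u1, so u1 leaves.

u1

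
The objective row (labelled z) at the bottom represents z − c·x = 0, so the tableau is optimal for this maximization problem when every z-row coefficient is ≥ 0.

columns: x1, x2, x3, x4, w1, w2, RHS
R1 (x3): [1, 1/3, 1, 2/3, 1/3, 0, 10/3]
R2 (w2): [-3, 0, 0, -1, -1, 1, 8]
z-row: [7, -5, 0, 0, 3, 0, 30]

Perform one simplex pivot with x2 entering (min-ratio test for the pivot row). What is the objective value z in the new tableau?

80

Ratio test on column x2 — row 1: (10/3)/(1/3) = 10; row 2: entry 0 ≤ 0. Minimum is 10 at row 1 (x3 leaves); pivot element 1/3.
Pivot on row 1; the z-row RHS becomes 30 − (-5)·10 = 80.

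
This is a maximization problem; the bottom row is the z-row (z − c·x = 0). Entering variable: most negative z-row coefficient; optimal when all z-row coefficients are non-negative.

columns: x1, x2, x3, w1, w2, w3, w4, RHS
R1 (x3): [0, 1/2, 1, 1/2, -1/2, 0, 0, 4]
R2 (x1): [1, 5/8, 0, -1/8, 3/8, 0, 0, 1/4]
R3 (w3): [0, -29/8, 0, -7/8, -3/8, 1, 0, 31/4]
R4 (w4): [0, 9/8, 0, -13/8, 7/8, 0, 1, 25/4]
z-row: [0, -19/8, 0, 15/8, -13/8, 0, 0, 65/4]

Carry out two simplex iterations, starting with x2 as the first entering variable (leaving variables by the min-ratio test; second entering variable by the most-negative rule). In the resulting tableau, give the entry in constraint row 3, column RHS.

8

Ratio test on column x2 — row 1: 4/(1/2) = 8; row 2: (1/4)/(5/8) = 2/5; row 3: entry -29/8 ≤ 0; row 4: (25/4)/(9/8) = 50/9. Minimum is 2/5 at row 2 (x1 leaves); pivot element 5/8.
Divide row 2 by 5/8; eliminate column x2 from the other rows.
Second iteration: most negative z-row entry is -1/5 in column w2, so w2 enters.
Ratio test on column w2 — row 1: entry -4/5 ≤ 0; row 2: (2/5)/(3/5) = 2/3; row 3: (46/5)/(9/5) = 46/9; row 4: (29/5)/(1/5) = 29. Minimum is 2/3 at row 2 (x2 leaves); pivot element 3/5.
Divide row 2 by 3/5; eliminate column w2 from the other rows.
After both pivots, the entry at constraint row 3, column RHS is 8.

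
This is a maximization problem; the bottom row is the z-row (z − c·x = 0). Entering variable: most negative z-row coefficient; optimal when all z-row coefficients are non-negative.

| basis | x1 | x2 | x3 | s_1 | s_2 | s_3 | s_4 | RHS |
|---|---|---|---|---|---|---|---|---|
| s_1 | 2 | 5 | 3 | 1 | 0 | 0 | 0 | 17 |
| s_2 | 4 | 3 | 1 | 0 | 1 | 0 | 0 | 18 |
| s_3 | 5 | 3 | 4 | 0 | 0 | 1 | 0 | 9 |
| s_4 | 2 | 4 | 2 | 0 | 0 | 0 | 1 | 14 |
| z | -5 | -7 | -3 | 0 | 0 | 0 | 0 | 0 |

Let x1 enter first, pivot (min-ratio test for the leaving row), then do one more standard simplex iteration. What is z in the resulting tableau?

21

Ratio test on column x1 — row 1: 17/2 = 17/2; row 2: 18/4 = 9/2; row 3: 9/5 = 9/5; row 4: 14/2 = 7. Minimum is 9/5 at row 3 (s_3 leaves); pivot element 5.
Pivot on row 3; the z-row RHS becomes 0 − (-5)·(9/5) = 9.
Next entering variable (most negative z-row entry -4): x2.
Ratio test on column x2 — row 1: (67/5)/(19/5) = 67/19; row 2: (54/5)/(3/5) = 18; row 3: (9/5)/(3/5) = 3; row 4: (52/5)/(14/5) = 26/7. Minimum is 3 at row 3 (x1 leaves); pivot element 3/5.
After the second pivot the z-row RHS is 9 − (-4)·3 = 21.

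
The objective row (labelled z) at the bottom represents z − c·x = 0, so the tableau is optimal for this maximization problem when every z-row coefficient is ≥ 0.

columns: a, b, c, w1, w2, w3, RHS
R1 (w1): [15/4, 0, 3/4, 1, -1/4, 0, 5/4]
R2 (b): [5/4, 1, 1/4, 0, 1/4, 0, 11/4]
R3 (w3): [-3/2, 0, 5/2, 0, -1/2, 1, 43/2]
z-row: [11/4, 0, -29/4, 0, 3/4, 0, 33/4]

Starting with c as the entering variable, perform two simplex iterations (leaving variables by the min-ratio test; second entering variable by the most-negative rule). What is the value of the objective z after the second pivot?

32

Ratio test on column c — row 1: (5/4)/(3/4) = 5/3; row 2: (11/4)/(1/4) = 11; row 3: (43/2)/(5/2) = 43/5. Minimum is 5/3 at row 1 (w1 leaves); pivot element 3/4.
Pivot on row 1; the z-row RHS becomes 33/4 − (-29/4)·(5/3) = 61/3.
Next entering variable (most negative z-row entry -5/3): w2.
Ratio test on column w2 — row 1: entry -1/3 ≤ 0; row 2: (7/3)/(1/3) = 7; row 3: (52/3)/(1/3) = 52. Minimum is 7 at row 2 (b leaves); pivot element 1/3.
After the second pivot the z-row RHS is 61/3 − (-5/3)·7 = 32.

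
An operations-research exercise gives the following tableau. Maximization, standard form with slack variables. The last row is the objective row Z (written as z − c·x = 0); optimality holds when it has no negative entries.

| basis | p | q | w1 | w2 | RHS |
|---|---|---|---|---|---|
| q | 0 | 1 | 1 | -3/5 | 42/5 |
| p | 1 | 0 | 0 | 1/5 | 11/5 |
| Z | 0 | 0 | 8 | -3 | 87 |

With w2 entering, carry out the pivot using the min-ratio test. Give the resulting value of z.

Ratio test on column w2 — row 1: entry -3/5 ≤ 0; row 2: (11/5)/(1/5) = 11. Minimum is 11 at row 2 (p leaves); pivot element 1/5.
Pivot on row 2; the Z-row RHS becomes 87 − (-3)·11 = 120.

120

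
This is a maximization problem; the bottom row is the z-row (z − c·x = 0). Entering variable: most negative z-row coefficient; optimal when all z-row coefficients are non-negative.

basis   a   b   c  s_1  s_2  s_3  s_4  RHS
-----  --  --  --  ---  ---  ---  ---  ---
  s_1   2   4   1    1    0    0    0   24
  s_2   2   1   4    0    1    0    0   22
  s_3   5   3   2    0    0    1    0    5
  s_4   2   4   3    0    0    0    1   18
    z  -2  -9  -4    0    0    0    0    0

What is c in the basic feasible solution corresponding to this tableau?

c is not in the basis, so in the current basic feasible solution c = 0.

0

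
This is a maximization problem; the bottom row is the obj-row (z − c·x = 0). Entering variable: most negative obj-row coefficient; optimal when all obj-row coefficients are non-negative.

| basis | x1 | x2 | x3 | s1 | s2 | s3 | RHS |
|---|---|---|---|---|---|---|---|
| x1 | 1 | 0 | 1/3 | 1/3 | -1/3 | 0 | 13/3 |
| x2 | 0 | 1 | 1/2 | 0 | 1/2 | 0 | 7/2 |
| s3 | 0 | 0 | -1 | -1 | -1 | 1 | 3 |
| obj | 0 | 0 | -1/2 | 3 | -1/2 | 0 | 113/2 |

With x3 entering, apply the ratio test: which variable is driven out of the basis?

x2

Column x3 entries and ratios — x1: (13/3)/(1/3) = 13; x2: (7/2)/(1/2) = 7; s3: -1 ≤ 0, skip.
Smallest ratio is 7 in the row of x2, so x2 leaves.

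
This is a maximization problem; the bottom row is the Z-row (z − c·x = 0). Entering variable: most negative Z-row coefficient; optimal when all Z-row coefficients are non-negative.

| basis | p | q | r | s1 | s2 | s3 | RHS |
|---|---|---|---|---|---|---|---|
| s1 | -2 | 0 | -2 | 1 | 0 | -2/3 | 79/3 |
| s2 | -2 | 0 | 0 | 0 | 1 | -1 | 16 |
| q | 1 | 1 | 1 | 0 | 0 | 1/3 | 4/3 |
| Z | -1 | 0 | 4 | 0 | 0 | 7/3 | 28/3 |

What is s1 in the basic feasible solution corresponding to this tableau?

79/3

s1 is basic (row 1); its value is the RHS of that row, 79/3.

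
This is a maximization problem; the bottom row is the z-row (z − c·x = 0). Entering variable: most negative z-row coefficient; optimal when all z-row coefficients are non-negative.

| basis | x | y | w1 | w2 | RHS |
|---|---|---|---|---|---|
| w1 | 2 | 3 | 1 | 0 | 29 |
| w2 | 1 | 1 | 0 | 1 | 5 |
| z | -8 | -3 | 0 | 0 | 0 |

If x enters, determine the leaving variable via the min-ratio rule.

w2

Column x entries and ratios — w1: 29/2 = 29/2; w2: 5/1 = 5.
Smallest ratio is 5 in the row of w2, so w2 leaves.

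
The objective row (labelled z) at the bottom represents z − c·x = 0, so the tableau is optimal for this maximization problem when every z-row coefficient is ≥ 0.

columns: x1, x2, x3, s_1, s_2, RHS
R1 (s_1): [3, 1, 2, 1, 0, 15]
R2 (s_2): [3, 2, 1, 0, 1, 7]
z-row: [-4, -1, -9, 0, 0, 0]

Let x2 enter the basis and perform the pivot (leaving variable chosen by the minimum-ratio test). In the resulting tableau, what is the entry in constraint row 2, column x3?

Ratio test on column x2 — row 1: 15/1 = 15; row 2: 7/2 = 7/2. Minimum is 7/2 at row 2 (s_2 leaves); pivot element 2.
Divide row 2 by 2; eliminate column x2 from the other rows.
In the new row 2, the x3 entry is the old entry divided by the pivot: 1/2 = 1/2.

1/2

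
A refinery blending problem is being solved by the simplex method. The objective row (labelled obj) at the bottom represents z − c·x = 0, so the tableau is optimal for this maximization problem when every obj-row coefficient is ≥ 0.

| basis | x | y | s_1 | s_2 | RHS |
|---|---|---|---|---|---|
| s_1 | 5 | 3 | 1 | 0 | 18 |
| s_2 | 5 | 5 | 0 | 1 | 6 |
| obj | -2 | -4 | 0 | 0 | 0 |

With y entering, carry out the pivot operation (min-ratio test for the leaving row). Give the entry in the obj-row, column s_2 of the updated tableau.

Ratio test on column y — row 1: 18/3 = 6; row 2: 6/5 = 6/5. Minimum is 6/5 at row 2 (s_2 leaves); pivot element 5.
Divide row 2 by 5; eliminate column y from the other rows.
obj-row update in column s_2: 0 − (-4)·(1/5) = 4/5.

4/5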